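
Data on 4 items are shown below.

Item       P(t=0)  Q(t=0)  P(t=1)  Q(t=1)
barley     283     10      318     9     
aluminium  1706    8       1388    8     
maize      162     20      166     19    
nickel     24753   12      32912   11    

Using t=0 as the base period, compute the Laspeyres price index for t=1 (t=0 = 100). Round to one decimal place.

Laspeyres price index uses base-period quantities as weights.
ΣP(t=1)·Q(t=0) = 318×10 + 1388×8 + 166×20 + 32912×12 = 3180 + 11104 + 3320 + 394944 = 412548
ΣP(t=0)·Q(t=0) = 283×10 + 1706×8 + 162×20 + 24753×12 = 2830 + 13648 + 3240 + 297036 = 316754
Index = 412548 / 316754 × 100 = 130.2424

130.2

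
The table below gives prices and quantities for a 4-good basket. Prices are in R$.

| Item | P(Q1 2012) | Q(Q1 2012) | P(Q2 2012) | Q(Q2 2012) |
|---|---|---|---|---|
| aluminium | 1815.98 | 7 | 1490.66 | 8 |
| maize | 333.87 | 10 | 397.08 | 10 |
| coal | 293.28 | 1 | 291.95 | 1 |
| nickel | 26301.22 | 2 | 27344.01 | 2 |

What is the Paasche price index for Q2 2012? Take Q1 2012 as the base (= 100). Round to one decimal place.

100.2

Paasche price index uses current-period quantities as weights.
ΣP(Q2 2012)·Q(Q2 2012) = 1490.66×8 + 397.08×10 + 291.95×1 + 27344.01×2 = 11925.28 + 3970.8 + 291.95 + 54688.02 = 70876.05
ΣP(Q1 2012)·Q(Q2 2012) = 1815.98×8 + 333.87×10 + 293.28×1 + 26301.22×2 = 14527.84 + 3338.7 + 293.28 + 52602.44 = 70762.26
Index = 70876.05 / 70762.26 × 100 = 100.1608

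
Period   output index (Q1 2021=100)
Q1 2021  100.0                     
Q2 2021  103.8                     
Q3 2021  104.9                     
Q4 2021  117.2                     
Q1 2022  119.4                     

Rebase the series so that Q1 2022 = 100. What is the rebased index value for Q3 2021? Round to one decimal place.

Rebased(Q3 2021) = 104.9 / 119.4 × 100 = 87.8559

87.9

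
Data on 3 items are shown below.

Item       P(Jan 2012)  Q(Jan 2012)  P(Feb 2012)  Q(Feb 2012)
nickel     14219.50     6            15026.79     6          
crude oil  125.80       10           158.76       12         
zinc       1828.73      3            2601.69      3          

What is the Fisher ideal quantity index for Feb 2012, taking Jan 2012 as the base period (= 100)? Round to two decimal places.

100.30

Laspeyres component (base-period weights):
ΣP(Jan 2012)Q(Feb 2012) = 14219.50×6 + 125.80×12 + 1828.73×3 = 85317 + 1509.6 + 5486.19 = 92312.79
ΣP(Jan 2012)Q(Jan 2012) = 14219.50×6 + 125.80×10 + 1828.73×3 = 85317 + 1258 + 5486.19 = 92061.19
L = 92312.79 / 92061.19 × 100 = 100.2733
Paasche component (current-period weights):
ΣP(Feb 2012)Q(Feb 2012) = 15026.79×6 + 158.76×12 + 2601.69×3 = 90160.74 + 1905.12 + 7805.07 = 99870.93
ΣP(Feb 2012)Q(Jan 2012) = 15026.79×6 + 158.76×10 + 2601.69×3 = 90160.74 + 1587.6 + 7805.07 = 99553.41
P = 99870.93 / 99553.41 × 100 = 100.3189
Fisher = √(L × P) = √(100.2733 × 100.3189) = 100.2961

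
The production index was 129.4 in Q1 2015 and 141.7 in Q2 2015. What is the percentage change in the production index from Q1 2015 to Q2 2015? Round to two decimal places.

9.51%

Change = (141.7 − 129.4) / 129.4 × 100
       = 12.3 / 129.4 × 100 = 9.5054%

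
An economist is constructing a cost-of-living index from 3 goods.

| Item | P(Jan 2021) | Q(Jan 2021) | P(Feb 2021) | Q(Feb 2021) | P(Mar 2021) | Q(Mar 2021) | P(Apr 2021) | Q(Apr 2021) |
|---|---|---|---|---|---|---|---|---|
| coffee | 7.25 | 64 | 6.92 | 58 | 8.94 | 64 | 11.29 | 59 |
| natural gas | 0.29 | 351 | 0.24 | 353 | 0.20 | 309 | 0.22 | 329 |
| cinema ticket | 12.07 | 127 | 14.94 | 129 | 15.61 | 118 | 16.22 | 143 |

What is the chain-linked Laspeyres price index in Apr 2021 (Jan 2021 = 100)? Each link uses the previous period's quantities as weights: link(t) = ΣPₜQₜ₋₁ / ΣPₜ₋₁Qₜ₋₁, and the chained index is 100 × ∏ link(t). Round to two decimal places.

Link Jan 2021→Feb 2021:
ΣP(Feb 2021)Q(Jan 2021) = 6.92×64 + 0.24×351 + 14.94×127 = 442.88 + 84.24 + 1897.38 = 2424.5
ΣP(Jan 2021)Q(Jan 2021) = 7.25×64 + 0.29×351 + 12.07×127 = 464 + 101.79 + 1532.89 = 2098.68
link = 2424.5/2098.68 = 1.155250
Link Feb 2021→Mar 2021:
ΣP(Mar 2021)Q(Feb 2021) = 8.94×58 + 0.20×353 + 15.61×129 = 518.52 + 70.6 + 2013.69 = 2602.81
ΣP(Feb 2021)Q(Feb 2021) = 6.92×58 + 0.24×353 + 14.94×129 = 401.36 + 84.72 + 1927.26 = 2413.34
link = 2602.81/2413.34 = 1.078509
Link Mar 2021→Apr 2021:
ΣP(Apr 2021)Q(Mar 2021) = 11.29×64 + 0.22×309 + 16.22×118 = 722.56 + 67.98 + 1913.96 = 2704.5
ΣP(Mar 2021)Q(Mar 2021) = 8.94×64 + 0.20×309 + 15.61×118 = 572.16 + 61.8 + 1841.98 = 2475.94
link = 2704.5/2475.94 = 1.092312
Chained index = 100 × 1.155250 × 1.078509 × 1.092312 = 136.0964

136.10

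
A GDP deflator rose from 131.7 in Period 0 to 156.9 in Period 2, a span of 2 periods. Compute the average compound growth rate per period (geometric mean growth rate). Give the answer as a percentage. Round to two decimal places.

9.15%

Growth factor = (156.9/131.7)^(1/2) = (1.191344)^(1/2) = 1.091487
Growth rate = 1.091487 − 1 = 0.091487 = 9.1487%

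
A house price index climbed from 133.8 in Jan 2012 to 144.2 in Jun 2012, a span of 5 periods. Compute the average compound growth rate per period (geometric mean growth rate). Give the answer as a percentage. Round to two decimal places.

1.51%

Growth factor = (144.2/133.8)^(1/5) = (1.077728)^(1/5) = 1.015084
Growth rate = 1.015084 − 1 = 0.015084 = 1.5084%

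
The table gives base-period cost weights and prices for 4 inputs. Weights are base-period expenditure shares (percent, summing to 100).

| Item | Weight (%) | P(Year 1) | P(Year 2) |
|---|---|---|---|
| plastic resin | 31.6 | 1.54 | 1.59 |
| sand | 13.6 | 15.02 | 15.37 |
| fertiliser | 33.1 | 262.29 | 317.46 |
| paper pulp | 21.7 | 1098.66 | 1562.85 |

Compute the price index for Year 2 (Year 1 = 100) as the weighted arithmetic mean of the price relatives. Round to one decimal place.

plastic resin: 31.6 × (1.59/1.54) = 31.6 × 1.032468 = 32.6260
sand: 13.6 × (15.37/15.02) = 13.6 × 1.023302 = 13.9169
fertiliser: 33.1 × (317.46/262.29) = 33.1 × 1.210340 = 40.0622
paper pulp: 21.7 × (1562.85/1098.66) = 21.7 × 1.422506 = 30.8684
Index = Σ wᵢ·(p₁ᵢ/p₀ᵢ) = 32.6260 + 13.9169 + 40.0622 + 30.8684 = 117.4735

117.5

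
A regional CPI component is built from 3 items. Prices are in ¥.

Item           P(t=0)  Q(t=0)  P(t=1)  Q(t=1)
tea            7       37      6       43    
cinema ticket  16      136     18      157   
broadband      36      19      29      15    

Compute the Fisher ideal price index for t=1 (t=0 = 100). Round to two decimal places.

Laspeyres component (base-period weights):
ΣP(t=1)Q(t=0) = 6×37 + 18×136 + 29×19 = 222 + 2448 + 551 = 3221
ΣP(t=0)Q(t=0) = 7×37 + 16×136 + 36×19 = 259 + 2176 + 684 = 3119
L = 3221 / 3119 × 100 = 103.2703
Paasche component (current-period weights):
ΣP(t=1)Q(t=1) = 6×43 + 18×157 + 29×15 = 258 + 2826 + 435 = 3519
ΣP(t=0)Q(t=1) = 7×43 + 16×157 + 36×15 = 301 + 2512 + 540 = 3353
P = 3519 / 3353 × 100 = 104.9508
Fisher = √(L × P) = √(103.2703 × 104.9508) = 104.1071

104.11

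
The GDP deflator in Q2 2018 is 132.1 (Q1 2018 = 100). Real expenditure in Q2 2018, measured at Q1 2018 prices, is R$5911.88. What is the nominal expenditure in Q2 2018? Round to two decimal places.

7809.59

Nominal = Real × (Index/100) = 5911.88 × (132.1/100)
        = 5911.88 × 1.321 = 7809.5935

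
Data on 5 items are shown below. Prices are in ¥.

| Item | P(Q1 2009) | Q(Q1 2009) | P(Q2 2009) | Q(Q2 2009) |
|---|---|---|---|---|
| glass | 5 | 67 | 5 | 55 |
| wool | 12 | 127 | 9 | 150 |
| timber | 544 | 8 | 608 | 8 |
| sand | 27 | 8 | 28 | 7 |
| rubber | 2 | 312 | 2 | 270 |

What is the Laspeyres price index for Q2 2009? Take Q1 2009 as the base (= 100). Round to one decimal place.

Laspeyres price index uses base-period quantities as weights.
ΣP(Q2 2009)·Q(Q1 2009) = 5×67 + 9×127 + 608×8 + 28×8 + 2×312 = 335 + 1143 + 4864 + 224 + 624 = 7190
ΣP(Q1 2009)·Q(Q1 2009) = 5×67 + 12×127 + 544×8 + 27×8 + 2×312 = 335 + 1524 + 4352 + 216 + 624 = 7051
Index = 7190 / 7051 × 100 = 101.9714

102.0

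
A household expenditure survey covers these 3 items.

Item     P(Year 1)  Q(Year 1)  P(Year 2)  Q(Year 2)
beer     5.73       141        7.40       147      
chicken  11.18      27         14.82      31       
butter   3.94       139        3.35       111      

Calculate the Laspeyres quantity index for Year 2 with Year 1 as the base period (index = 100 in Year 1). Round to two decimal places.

98.12

Laspeyres quantity index uses base-period prices as weights.
ΣP(Year 1)·Q(Year 2) = 5.73×147 + 11.18×31 + 3.94×111 = 842.31 + 346.58 + 437.34 = 1626.23
ΣP(Year 1)·Q(Year 1) = 5.73×141 + 11.18×27 + 3.94×139 = 807.93 + 301.86 + 547.66 = 1657.45
Index = 1626.23 / 1657.45 × 100 = 98.1164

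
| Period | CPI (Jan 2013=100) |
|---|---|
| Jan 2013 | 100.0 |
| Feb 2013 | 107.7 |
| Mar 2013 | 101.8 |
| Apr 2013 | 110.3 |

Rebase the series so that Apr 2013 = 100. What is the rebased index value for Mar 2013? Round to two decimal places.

Rebased(Mar 2013) = 101.8 / 110.3 × 100 = 92.2937

92.29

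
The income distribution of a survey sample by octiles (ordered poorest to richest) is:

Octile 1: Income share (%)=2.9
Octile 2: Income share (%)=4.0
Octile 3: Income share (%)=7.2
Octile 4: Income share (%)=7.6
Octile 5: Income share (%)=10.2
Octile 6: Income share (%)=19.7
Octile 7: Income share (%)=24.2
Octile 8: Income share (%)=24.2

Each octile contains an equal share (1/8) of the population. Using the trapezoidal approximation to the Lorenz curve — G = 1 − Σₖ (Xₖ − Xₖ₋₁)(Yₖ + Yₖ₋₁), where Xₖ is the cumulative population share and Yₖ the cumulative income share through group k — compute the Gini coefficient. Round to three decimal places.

0.363

Cumulative income shares Yₖ: 0.0290, 0.0690, 0.1410, 0.2170, 0.3190, 0.5160, 0.7580, 1.0000
Σ (Xₖ−Xₖ₋₁)(Yₖ+Yₖ₋₁) = (1/8)(0.0290+0.0000) + (1/8)(0.0690+0.0290) + (1/8)(0.1410+0.0690) + (1/8)(0.2170+0.1410) + (1/8)(0.3190+0.2170) + (1/8)(0.5160+0.3190) + (1/8)(0.7580+0.5160) + (1/8)(1.0000+0.7580)
  = 0.0036 + 0.0123 + 0.0263 + 0.0448 + 0.0670 + 0.1044 + 0.1593 + 0.2198 = 0.6372
G = 1 − 0.6372 = 0.3628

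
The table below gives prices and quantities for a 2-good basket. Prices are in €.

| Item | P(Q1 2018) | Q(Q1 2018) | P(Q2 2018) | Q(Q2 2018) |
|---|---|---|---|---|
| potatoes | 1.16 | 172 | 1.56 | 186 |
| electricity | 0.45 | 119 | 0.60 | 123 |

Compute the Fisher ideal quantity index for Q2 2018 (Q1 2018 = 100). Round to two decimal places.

107.13

Laspeyres component (base-period weights):
ΣP(Q1 2018)Q(Q2 2018) = 1.16×186 + 0.45×123 = 215.76 + 55.35 = 271.11
ΣP(Q1 2018)Q(Q1 2018) = 1.16×172 + 0.45×119 = 199.52 + 53.55 = 253.07
L = 271.11 / 253.07 × 100 = 107.1285
Paasche component (current-period weights):
ΣP(Q2 2018)Q(Q2 2018) = 1.56×186 + 0.60×123 = 290.16 + 73.8 = 363.96
ΣP(Q2 2018)Q(Q1 2018) = 1.56×172 + 0.60×119 = 268.32 + 71.4 = 339.72
P = 363.96 / 339.72 × 100 = 107.1353
Fisher = √(L × P) = √(107.1285 × 107.1353) = 107.1319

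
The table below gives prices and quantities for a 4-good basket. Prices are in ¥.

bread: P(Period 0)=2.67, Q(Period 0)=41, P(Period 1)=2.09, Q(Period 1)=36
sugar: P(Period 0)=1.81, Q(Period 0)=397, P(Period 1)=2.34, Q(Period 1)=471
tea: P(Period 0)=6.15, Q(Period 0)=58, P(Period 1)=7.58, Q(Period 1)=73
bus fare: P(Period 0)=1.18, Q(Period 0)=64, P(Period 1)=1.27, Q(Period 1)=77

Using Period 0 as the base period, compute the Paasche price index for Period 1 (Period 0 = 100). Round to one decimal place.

122.8

Paasche price index uses current-period quantities as weights.
ΣP(Period 1)·Q(Period 1) = 2.09×36 + 2.34×471 + 7.58×73 + 1.27×77 = 75.24 + 1102.14 + 553.34 + 97.79 = 1828.51
ΣP(Period 0)·Q(Period 1) = 2.67×36 + 1.81×471 + 6.15×73 + 1.18×77 = 96.12 + 852.51 + 448.95 + 90.86 = 1488.44
Index = 1828.51 / 1488.44 × 100 = 122.8474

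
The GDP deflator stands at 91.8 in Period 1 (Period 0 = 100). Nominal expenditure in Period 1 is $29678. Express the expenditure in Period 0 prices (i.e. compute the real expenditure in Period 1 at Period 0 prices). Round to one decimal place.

Real = Nominal ÷ (Index/100) = 29678 ÷ (91.8/100)
     = 29678 ÷ 0.918 = 32328.9760

32329.0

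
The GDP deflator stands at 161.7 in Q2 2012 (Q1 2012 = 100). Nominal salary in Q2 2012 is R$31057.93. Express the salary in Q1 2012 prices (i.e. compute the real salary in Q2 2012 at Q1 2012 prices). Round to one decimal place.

19207.1

Real = Nominal ÷ (Index/100) = 31057.93 ÷ (161.7/100)
     = 31057.93 ÷ 1.617 = 19207.1305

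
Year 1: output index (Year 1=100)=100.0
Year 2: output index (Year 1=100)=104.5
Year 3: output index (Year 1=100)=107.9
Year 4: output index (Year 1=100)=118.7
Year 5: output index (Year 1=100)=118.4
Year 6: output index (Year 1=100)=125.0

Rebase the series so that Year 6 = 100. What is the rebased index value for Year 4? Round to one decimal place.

Rebased(Year 4) = 118.7 / 125.0 × 100 = 94.9600

95.0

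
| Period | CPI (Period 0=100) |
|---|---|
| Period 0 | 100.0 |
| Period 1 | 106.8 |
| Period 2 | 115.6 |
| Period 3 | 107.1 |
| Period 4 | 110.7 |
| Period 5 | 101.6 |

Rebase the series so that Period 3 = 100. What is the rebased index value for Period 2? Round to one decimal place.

107.9

Rebased(Period 2) = 115.6 / 107.1 × 100 = 107.9365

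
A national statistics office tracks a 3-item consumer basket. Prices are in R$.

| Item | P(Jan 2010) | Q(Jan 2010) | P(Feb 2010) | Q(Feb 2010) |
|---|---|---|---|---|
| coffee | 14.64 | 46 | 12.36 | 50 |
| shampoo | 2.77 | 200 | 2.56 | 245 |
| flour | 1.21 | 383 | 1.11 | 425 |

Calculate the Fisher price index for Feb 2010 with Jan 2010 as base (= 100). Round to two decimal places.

Laspeyres component (base-period weights):
ΣP(Feb 2010)Q(Jan 2010) = 12.36×46 + 2.56×200 + 1.11×383 = 568.56 + 512 + 425.13 = 1505.69
ΣP(Jan 2010)Q(Jan 2010) = 14.64×46 + 2.77×200 + 1.21×383 = 673.44 + 554 + 463.43 = 1690.87
L = 1505.69 / 1690.87 × 100 = 89.0482
Paasche component (current-period weights):
ΣP(Feb 2010)Q(Feb 2010) = 12.36×50 + 2.56×245 + 1.11×425 = 618 + 627.2 + 471.75 = 1716.95
ΣP(Jan 2010)Q(Feb 2010) = 14.64×50 + 2.77×245 + 1.21×425 = 732 + 678.65 + 514.25 = 1924.9
P = 1716.95 / 1924.9 × 100 = 89.1968
Fisher = √(L × P) = √(89.0482 × 89.1968) = 89.1225

89.12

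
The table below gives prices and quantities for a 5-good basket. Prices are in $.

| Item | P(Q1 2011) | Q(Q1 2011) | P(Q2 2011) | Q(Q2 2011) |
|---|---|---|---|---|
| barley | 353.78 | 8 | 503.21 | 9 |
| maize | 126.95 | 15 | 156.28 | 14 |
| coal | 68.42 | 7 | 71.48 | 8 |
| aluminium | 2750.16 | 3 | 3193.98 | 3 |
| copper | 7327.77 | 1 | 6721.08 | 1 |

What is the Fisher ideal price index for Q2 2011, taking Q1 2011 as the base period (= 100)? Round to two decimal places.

Laspeyres component (base-period weights):
ΣP(Q2 2011)Q(Q1 2011) = 503.21×8 + 156.28×15 + 71.48×7 + 3193.98×3 + 6721.08×1 = 4025.68 + 2344.2 + 500.36 + 9581.94 + 6721.08 = 23173.26
ΣP(Q1 2011)Q(Q1 2011) = 353.78×8 + 126.95×15 + 68.42×7 + 2750.16×3 + 7327.77×1 = 2830.24 + 1904.25 + 478.94 + 8250.48 + 7327.77 = 20791.68
L = 23173.26 / 20791.68 × 100 = 111.4545
Paasche component (current-period weights):
ΣP(Q2 2011)Q(Q2 2011) = 503.21×9 + 156.28×14 + 71.48×8 + 3193.98×3 + 6721.08×1 = 4528.89 + 2187.92 + 571.84 + 9581.94 + 6721.08 = 23591.67
ΣP(Q1 2011)Q(Q2 2011) = 353.78×9 + 126.95×14 + 68.42×8 + 2750.16×3 + 7327.77×1 = 3184.02 + 1777.3 + 547.36 + 8250.48 + 7327.77 = 21086.93
P = 23591.67 / 21086.93 × 100 = 111.8782
Fisher = √(L × P) = √(111.4545 × 111.8782) = 111.6661

111.67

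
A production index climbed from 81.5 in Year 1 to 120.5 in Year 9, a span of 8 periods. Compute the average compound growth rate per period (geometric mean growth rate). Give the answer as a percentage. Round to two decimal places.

5.01%

Growth factor = (120.5/81.5)^(1/8) = (1.478528)^(1/8) = 1.050095
Growth rate = 1.050095 − 1 = 0.050095 = 5.0095%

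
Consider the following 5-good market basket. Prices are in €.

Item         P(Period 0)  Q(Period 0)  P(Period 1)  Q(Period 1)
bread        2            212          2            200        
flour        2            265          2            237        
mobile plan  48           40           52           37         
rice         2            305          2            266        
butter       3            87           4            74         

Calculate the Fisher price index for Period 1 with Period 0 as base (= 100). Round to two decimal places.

106.56

Laspeyres component (base-period weights):
ΣP(Period 1)Q(Period 0) = 2×212 + 2×265 + 52×40 + 2×305 + 4×87 = 424 + 530 + 2080 + 610 + 348 = 3992
ΣP(Period 0)Q(Period 0) = 2×212 + 2×265 + 48×40 + 2×305 + 3×87 = 424 + 530 + 1920 + 610 + 261 = 3745
L = 3992 / 3745 × 100 = 106.5955
Paasche component (current-period weights):
ΣP(Period 1)Q(Period 1) = 2×200 + 2×237 + 52×37 + 2×266 + 4×74 = 400 + 474 + 1924 + 532 + 296 = 3626
ΣP(Period 0)Q(Period 1) = 2×200 + 2×237 + 48×37 + 2×266 + 3×74 = 400 + 474 + 1776 + 532 + 222 = 3404
P = 3626 / 3404 × 100 = 106.5217
Fisher = √(L × P) = √(106.5955 × 106.5217) = 106.5586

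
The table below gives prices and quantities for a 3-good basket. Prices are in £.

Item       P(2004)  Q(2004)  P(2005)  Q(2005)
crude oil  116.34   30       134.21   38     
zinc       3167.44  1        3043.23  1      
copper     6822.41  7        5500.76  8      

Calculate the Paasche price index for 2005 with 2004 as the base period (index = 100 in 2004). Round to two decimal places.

Paasche price index uses current-period quantities as weights.
ΣP(2005)·Q(2005) = 134.21×38 + 3043.23×1 + 5500.76×8 = 5099.98 + 3043.23 + 44006.08 = 52149.29
ΣP(2004)·Q(2005) = 116.34×38 + 3167.44×1 + 6822.41×8 = 4420.92 + 3167.44 + 54579.28 = 62167.64
Index = 52149.29 / 62167.64 × 100 = 83.8849

83.88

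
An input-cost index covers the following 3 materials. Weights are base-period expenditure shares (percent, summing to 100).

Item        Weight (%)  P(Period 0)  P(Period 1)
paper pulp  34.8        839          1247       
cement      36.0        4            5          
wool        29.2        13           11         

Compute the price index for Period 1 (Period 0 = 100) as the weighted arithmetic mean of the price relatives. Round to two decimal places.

paper pulp: 34.8 × (1247/839) = 34.8 × 1.486293 = 51.7230
cement: 36.0 × (5/4) = 36.0 × 1.250000 = 45.0000
wool: 29.2 × (11/13) = 29.2 × 0.846154 = 24.7077
Index = Σ wᵢ·(p₁ᵢ/p₀ᵢ) = 51.7230 + 45.0000 + 24.7077 = 121.4307

121.43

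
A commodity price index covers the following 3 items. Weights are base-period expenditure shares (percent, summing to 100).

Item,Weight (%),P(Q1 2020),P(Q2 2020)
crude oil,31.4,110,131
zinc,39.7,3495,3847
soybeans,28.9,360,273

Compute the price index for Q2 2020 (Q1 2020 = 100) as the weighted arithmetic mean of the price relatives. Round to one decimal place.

crude oil: 31.4 × (131/110) = 31.4 × 1.190909 = 37.3945
zinc: 39.7 × (3847/3495) = 39.7 × 1.100715 = 43.6984
soybeans: 28.9 × (273/360) = 28.9 × 0.758333 = 21.9158
Index = Σ wᵢ·(p₁ᵢ/p₀ᵢ) = 37.3945 + 43.6984 + 21.9158 = 103.0088

103.0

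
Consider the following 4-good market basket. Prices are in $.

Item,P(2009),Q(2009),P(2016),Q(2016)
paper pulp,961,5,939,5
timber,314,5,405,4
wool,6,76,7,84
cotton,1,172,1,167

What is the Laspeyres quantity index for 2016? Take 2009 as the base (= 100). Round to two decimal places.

96.13

Laspeyres quantity index uses base-period prices as weights.
ΣP(2009)·Q(2016) = 961×5 + 314×4 + 6×84 + 1×167 = 4805 + 1256 + 504 + 167 = 6732
ΣP(2009)·Q(2009) = 961×5 + 314×5 + 6×76 + 1×172 = 4805 + 1570 + 456 + 172 = 7003
Index = 6732 / 7003 × 100 = 96.1302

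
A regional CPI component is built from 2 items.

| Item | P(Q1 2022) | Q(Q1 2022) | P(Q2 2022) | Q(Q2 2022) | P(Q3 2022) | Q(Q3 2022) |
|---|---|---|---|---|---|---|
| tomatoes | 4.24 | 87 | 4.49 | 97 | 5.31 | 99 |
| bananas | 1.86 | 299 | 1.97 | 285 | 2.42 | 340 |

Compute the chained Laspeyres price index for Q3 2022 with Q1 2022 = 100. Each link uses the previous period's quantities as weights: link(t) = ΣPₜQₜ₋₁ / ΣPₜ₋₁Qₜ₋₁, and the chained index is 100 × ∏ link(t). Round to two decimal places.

Link Q1 2022→Q2 2022:
ΣP(Q2 2022)Q(Q1 2022) = 4.49×87 + 1.97×299 = 390.63 + 589.03 = 979.66
ΣP(Q1 2022)Q(Q1 2022) = 4.24×87 + 1.86×299 = 368.88 + 556.14 = 925.02
link = 979.66/925.02 = 1.059069
Link Q2 2022→Q3 2022:
ΣP(Q3 2022)Q(Q2 2022) = 5.31×97 + 2.42×285 = 515.07 + 689.7 = 1204.77
ΣP(Q2 2022)Q(Q2 2022) = 4.49×97 + 1.97×285 = 435.53 + 561.45 = 996.98
link = 1204.77/996.98 = 1.208419
Chained index = 100 × 1.059069 × 1.208419 = 127.9800

127.98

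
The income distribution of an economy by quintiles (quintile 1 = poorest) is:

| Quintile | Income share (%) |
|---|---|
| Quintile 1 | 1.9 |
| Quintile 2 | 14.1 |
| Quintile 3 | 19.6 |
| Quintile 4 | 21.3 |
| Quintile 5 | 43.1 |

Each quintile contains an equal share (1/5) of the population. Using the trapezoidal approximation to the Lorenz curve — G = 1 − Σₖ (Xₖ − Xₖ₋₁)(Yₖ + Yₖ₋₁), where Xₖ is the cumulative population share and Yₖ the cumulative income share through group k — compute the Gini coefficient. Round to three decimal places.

0.358

Cumulative income shares Yₖ: 0.0190, 0.1600, 0.3560, 0.5690, 1.0000
Σ (Xₖ−Xₖ₋₁)(Yₖ+Yₖ₋₁) = (1/5)(0.0190+0.0000) + (1/5)(0.1600+0.0190) + (1/5)(0.3560+0.1600) + (1/5)(0.5690+0.3560) + (1/5)(1.0000+0.5690)
  = 0.0038 + 0.0358 + 0.1032 + 0.1850 + 0.3138 = 0.6416
G = 1 − 0.6416 = 0.3584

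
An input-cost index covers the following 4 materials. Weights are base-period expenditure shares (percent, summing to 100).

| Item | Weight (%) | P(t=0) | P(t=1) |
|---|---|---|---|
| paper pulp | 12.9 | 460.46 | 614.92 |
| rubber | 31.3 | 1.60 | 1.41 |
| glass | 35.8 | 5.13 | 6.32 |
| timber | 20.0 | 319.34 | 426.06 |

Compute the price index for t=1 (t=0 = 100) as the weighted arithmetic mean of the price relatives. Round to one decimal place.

paper pulp: 12.9 × (614.92/460.46) = 12.9 × 1.335447 = 17.2273
rubber: 31.3 × (1.41/1.60) = 31.3 × 0.881250 = 27.5831
glass: 35.8 × (6.32/5.13) = 35.8 × 1.231969 = 44.1045
timber: 20.0 × (426.06/319.34) = 20.0 × 1.334189 = 26.6838
Index = Σ wᵢ·(p₁ᵢ/p₀ᵢ) = 17.2273 + 27.5831 + 44.1045 + 26.6838 = 115.5987

115.6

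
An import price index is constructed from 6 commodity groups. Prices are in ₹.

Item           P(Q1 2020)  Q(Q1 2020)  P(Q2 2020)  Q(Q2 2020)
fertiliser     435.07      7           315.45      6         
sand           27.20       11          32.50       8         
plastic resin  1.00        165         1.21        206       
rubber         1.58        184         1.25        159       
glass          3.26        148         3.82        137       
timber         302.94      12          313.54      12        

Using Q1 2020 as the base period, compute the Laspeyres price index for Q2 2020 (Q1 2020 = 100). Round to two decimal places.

92.49

Laspeyres price index uses base-period quantities as weights.
ΣP(Q2 2020)·Q(Q1 2020) = 315.45×7 + 32.50×11 + 1.21×165 + 1.25×184 + 3.82×148 + 313.54×12 = 2208.15 + 357.5 + 199.65 + 230 + 565.36 + 3762.48 = 7323.14
ΣP(Q1 2020)·Q(Q1 2020) = 435.07×7 + 27.20×11 + 1.00×165 + 1.58×184 + 3.26×148 + 302.94×12 = 3045.49 + 299.2 + 165 + 290.72 + 482.48 + 3635.28 = 7918.17
Index = 7323.14 / 7918.17 × 100 = 92.4853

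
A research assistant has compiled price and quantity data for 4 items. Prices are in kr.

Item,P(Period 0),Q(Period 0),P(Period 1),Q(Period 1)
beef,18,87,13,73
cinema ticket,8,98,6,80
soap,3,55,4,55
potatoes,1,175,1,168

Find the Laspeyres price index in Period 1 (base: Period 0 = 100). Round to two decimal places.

78.59

Laspeyres price index uses base-period quantities as weights.
ΣP(Period 1)·Q(Period 0) = 13×87 + 6×98 + 4×55 + 1×175 = 1131 + 588 + 220 + 175 = 2114
ΣP(Period 0)·Q(Period 0) = 18×87 + 8×98 + 3×55 + 1×175 = 1566 + 784 + 165 + 175 = 2690
Index = 2114 / 2690 × 100 = 78.5874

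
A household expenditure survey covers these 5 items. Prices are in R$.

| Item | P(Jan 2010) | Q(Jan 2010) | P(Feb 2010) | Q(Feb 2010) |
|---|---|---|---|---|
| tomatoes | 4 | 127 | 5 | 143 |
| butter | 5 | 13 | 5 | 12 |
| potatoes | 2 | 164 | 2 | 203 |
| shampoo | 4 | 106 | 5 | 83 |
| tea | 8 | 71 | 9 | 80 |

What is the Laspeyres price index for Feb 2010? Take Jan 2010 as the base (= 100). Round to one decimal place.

Laspeyres price index uses base-period quantities as weights.
ΣP(Feb 2010)·Q(Jan 2010) = 5×127 + 5×13 + 2×164 + 5×106 + 9×71 = 635 + 65 + 328 + 530 + 639 = 2197
ΣP(Jan 2010)·Q(Jan 2010) = 4×127 + 5×13 + 2×164 + 4×106 + 8×71 = 508 + 65 + 328 + 424 + 568 = 1893
Index = 2197 / 1893 × 100 = 116.0592

116.1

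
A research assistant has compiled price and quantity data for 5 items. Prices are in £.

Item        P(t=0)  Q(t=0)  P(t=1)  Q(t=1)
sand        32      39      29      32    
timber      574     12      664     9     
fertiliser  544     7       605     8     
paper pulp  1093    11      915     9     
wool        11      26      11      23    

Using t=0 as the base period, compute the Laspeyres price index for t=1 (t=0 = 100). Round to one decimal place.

Laspeyres price index uses base-period quantities as weights.
ΣP(t=1)·Q(t=0) = 29×39 + 664×12 + 605×7 + 915×11 + 11×26 = 1131 + 7968 + 4235 + 10065 + 286 = 23685
ΣP(t=0)·Q(t=0) = 32×39 + 574×12 + 544×7 + 1093×11 + 11×26 = 1248 + 6888 + 3808 + 12023 + 286 = 24253
Index = 23685 / 24253 × 100 = 97.6580

97.7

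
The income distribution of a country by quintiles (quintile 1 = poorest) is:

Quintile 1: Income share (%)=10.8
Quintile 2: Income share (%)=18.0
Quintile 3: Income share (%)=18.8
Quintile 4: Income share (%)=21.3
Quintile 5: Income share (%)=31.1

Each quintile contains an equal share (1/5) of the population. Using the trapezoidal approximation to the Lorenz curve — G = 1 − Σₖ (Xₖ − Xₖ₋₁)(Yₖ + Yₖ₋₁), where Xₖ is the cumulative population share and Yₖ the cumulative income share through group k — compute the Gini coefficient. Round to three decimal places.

0.176

Cumulative income shares Yₖ: 0.1080, 0.2880, 0.4760, 0.6890, 1.0000
Σ (Xₖ−Xₖ₋₁)(Yₖ+Yₖ₋₁) = (1/5)(0.1080+0.0000) + (1/5)(0.2880+0.1080) + (1/5)(0.4760+0.2880) + (1/5)(0.6890+0.4760) + (1/5)(1.0000+0.6890)
  = 0.0216 + 0.0792 + 0.1528 + 0.2330 + 0.3378 = 0.8244
G = 1 − 0.8244 = 0.1756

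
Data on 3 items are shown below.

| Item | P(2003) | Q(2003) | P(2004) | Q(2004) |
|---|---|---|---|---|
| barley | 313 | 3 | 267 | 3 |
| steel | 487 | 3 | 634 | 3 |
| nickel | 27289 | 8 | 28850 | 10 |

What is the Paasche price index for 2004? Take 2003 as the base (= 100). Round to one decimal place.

105.8

Paasche price index uses current-period quantities as weights.
ΣP(2004)·Q(2004) = 267×3 + 634×3 + 28850×10 = 801 + 1902 + 288500 = 291203
ΣP(2003)·Q(2004) = 313×3 + 487×3 + 27289×10 = 939 + 1461 + 272890 = 275290
Index = 291203 / 275290 × 100 = 105.7804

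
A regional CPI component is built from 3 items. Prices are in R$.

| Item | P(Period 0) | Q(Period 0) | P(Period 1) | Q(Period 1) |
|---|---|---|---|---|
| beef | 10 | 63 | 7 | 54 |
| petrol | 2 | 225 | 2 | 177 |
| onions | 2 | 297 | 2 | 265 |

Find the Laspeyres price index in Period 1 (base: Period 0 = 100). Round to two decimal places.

88.71

Laspeyres price index uses base-period quantities as weights.
ΣP(Period 1)·Q(Period 0) = 7×63 + 2×225 + 2×297 = 441 + 450 + 594 = 1485
ΣP(Period 0)·Q(Period 0) = 10×63 + 2×225 + 2×297 = 630 + 450 + 594 = 1674
Index = 1485 / 1674 × 100 = 88.7097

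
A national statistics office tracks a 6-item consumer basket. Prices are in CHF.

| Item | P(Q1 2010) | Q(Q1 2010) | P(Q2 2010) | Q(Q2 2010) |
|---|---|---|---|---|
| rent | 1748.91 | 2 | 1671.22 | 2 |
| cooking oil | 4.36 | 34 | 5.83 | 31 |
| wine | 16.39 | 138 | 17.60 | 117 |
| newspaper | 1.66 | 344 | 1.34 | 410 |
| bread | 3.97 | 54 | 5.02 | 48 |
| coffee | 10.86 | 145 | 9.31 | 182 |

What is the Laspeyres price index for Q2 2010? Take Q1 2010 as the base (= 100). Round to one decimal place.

97.4

Laspeyres price index uses base-period quantities as weights.
ΣP(Q2 2010)·Q(Q1 2010) = 1671.22×2 + 5.83×34 + 17.60×138 + 1.34×344 + 5.02×54 + 9.31×145 = 3342.44 + 198.22 + 2428.8 + 460.96 + 271.08 + 1349.95 = 8051.45
ΣP(Q1 2010)·Q(Q1 2010) = 1748.91×2 + 4.36×34 + 16.39×138 + 1.66×344 + 3.97×54 + 10.86×145 = 3497.82 + 148.24 + 2261.82 + 571.04 + 214.38 + 1574.7 = 8268
Index = 8051.45 / 8268 × 100 = 97.3809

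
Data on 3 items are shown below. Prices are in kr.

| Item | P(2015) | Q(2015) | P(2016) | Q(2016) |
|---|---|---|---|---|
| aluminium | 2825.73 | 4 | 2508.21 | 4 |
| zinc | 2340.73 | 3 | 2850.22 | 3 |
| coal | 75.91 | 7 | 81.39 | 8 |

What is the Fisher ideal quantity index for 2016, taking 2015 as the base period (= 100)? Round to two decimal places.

100.41

Laspeyres component (base-period weights):
ΣP(2015)Q(2016) = 2825.73×4 + 2340.73×3 + 75.91×8 = 11302.92 + 7022.19 + 607.28 = 18932.39
ΣP(2015)Q(2015) = 2825.73×4 + 2340.73×3 + 75.91×7 = 11302.92 + 7022.19 + 531.37 = 18856.48
L = 18932.39 / 18856.48 × 100 = 100.4026
Paasche component (current-period weights):
ΣP(2016)Q(2016) = 2508.21×4 + 2850.22×3 + 81.39×8 = 10032.84 + 8550.66 + 651.12 = 19234.62
ΣP(2016)Q(2015) = 2508.21×4 + 2850.22×3 + 81.39×7 = 10032.84 + 8550.66 + 569.73 = 19153.23
P = 19234.62 / 19153.23 × 100 = 100.4249
Fisher = √(L × P) = √(100.4026 × 100.4249) = 100.4138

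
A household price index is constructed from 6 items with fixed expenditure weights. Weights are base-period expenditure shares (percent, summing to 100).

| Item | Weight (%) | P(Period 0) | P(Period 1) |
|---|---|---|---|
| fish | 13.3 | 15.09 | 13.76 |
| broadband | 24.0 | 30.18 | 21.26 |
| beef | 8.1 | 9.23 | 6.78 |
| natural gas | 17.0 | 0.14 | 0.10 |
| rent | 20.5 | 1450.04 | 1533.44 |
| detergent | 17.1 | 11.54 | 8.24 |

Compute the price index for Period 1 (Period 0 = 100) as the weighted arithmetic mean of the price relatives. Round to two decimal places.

81.02

fish: 13.3 × (13.76/15.09) = 13.3 × 0.911862 = 12.1278
broadband: 24.0 × (21.26/30.18) = 24.0 × 0.704440 = 16.9066
beef: 8.1 × (6.78/9.23) = 8.1 × 0.734561 = 5.9499
natural gas: 17.0 × (0.10/0.14) = 17.0 × 0.714286 = 12.1429
rent: 20.5 × (1533.44/1450.04) = 20.5 × 1.057516 = 21.6791
detergent: 17.1 × (8.24/11.54) = 17.1 × 0.714038 = 12.2101
Index = Σ wᵢ·(p₁ᵢ/p₀ᵢ) = 12.1278 + 16.9066 + 5.9499 + 12.1429 + 21.6791 + 12.2101 = 81.0163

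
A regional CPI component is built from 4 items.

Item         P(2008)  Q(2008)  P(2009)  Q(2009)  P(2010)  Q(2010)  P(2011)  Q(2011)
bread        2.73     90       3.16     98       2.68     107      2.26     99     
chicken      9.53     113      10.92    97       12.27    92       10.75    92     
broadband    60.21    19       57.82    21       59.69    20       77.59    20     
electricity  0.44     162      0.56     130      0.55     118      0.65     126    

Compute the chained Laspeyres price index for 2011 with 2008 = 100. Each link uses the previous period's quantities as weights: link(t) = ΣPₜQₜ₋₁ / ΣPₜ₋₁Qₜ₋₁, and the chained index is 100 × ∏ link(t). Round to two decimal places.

Link 2008→2009:
ΣP(2009)Q(2008) = 3.16×90 + 10.92×113 + 57.82×19 + 0.56×162 = 284.4 + 1233.96 + 1098.58 + 90.72 = 2707.66
ΣP(2008)Q(2008) = 2.73×90 + 9.53×113 + 60.21×19 + 0.44×162 = 245.7 + 1076.89 + 1143.99 + 71.28 = 2537.86
link = 2707.66/2537.86 = 1.066907
Link 2009→2010:
ΣP(2010)Q(2009) = 2.68×98 + 12.27×97 + 59.69×21 + 0.55×130 = 262.64 + 1190.19 + 1253.49 + 71.5 = 2777.82
ΣP(2009)Q(2009) = 3.16×98 + 10.92×97 + 57.82×21 + 0.56×130 = 309.68 + 1059.24 + 1214.22 + 72.8 = 2655.94
link = 2777.82/2655.94 = 1.045890
Link 2010→2011:
ΣP(2011)Q(2010) = 2.26×107 + 10.75×92 + 77.59×20 + 0.65×118 = 241.82 + 989 + 1551.8 + 76.7 = 2859.32
ΣP(2010)Q(2010) = 2.68×107 + 12.27×92 + 59.69×20 + 0.55×118 = 286.76 + 1128.84 + 1193.8 + 64.9 = 2674.3
link = 2859.32/2674.3 = 1.069184
Chained index = 100 × 1.066907 × 1.045890 × 1.069184 = 119.3067

119.31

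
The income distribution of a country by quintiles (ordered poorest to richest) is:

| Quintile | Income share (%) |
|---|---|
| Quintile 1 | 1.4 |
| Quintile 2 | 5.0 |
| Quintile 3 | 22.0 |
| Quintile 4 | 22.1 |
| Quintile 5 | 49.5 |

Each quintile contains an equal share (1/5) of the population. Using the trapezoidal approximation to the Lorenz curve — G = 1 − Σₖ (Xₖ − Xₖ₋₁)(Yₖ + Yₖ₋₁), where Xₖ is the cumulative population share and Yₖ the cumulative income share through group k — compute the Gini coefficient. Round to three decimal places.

Cumulative income shares Yₖ: 0.0140, 0.0640, 0.2840, 0.5050, 1.0000
Σ (Xₖ−Xₖ₋₁)(Yₖ+Yₖ₋₁) = (1/5)(0.0140+0.0000) + (1/5)(0.0640+0.0140) + (1/5)(0.2840+0.0640) + (1/5)(0.5050+0.2840) + (1/5)(1.0000+0.5050)
  = 0.0028 + 0.0156 + 0.0696 + 0.1578 + 0.3010 = 0.5468
G = 1 − 0.5468 = 0.4532

0.453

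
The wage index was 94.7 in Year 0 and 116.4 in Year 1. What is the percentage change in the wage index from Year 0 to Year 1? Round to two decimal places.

22.91%

Change = (116.4 − 94.7) / 94.7 × 100
       = 21.7 / 94.7 × 100 = 22.9145%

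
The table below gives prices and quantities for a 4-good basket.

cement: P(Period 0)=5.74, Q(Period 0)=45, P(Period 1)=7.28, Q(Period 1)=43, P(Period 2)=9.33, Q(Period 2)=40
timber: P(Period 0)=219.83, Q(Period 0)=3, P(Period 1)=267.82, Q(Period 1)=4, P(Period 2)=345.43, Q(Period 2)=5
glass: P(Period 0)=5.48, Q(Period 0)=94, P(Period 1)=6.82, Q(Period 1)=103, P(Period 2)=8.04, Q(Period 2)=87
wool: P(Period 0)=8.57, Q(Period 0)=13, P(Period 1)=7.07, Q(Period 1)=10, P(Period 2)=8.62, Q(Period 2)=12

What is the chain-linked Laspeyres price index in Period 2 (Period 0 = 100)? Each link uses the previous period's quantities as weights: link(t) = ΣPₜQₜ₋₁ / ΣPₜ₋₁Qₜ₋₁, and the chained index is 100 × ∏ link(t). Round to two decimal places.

150.90

Link Period 0→Period 1:
ΣP(Period 1)Q(Period 0) = 7.28×45 + 267.82×3 + 6.82×94 + 7.07×13 = 327.6 + 803.46 + 641.08 + 91.91 = 1864.05
ΣP(Period 0)Q(Period 0) = 5.74×45 + 219.83×3 + 5.48×94 + 8.57×13 = 258.3 + 659.49 + 515.12 + 111.41 = 1544.32
link = 1864.05/1544.32 = 1.207036
Link Period 1→Period 2:
ΣP(Period 2)Q(Period 1) = 9.33×43 + 345.43×4 + 8.04×103 + 8.62×10 = 401.19 + 1381.72 + 828.12 + 86.2 = 2697.23
ΣP(Period 1)Q(Period 1) = 7.28×43 + 267.82×4 + 6.82×103 + 7.07×10 = 313.04 + 1071.28 + 702.46 + 70.7 = 2157.48
link = 2697.23/2157.48 = 1.250176
Chained index = 100 × 1.207036 × 1.250176 = 150.9008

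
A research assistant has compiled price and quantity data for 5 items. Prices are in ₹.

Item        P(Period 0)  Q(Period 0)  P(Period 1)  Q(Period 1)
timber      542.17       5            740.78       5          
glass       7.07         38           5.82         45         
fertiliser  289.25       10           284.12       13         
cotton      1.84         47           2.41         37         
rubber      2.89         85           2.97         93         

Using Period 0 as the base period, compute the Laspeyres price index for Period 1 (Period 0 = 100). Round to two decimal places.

Laspeyres price index uses base-period quantities as weights.
ΣP(Period 1)·Q(Period 0) = 740.78×5 + 5.82×38 + 284.12×10 + 2.41×47 + 2.97×85 = 3703.9 + 221.16 + 2841.2 + 113.27 + 252.45 = 7131.98
ΣP(Period 0)·Q(Period 0) = 542.17×5 + 7.07×38 + 289.25×10 + 1.84×47 + 2.89×85 = 2710.85 + 268.66 + 2892.5 + 86.48 + 245.65 = 6204.14
Index = 7131.98 / 6204.14 × 100 = 114.9552

114.96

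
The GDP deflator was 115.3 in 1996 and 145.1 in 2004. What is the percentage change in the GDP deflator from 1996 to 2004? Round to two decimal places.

Change = (145.1 − 115.3) / 115.3 × 100
       = 29.8 / 115.3 × 100 = 25.8456%

25.85%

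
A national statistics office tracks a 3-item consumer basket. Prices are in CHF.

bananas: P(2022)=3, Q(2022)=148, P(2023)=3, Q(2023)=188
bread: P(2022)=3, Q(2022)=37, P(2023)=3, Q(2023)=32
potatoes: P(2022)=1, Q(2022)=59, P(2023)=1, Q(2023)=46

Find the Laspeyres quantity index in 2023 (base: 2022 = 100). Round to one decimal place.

115.0

Laspeyres quantity index uses base-period prices as weights.
ΣP(2022)·Q(2023) = 3×188 + 3×32 + 1×46 = 564 + 96 + 46 = 706
ΣP(2022)·Q(2022) = 3×148 + 3×37 + 1×59 = 444 + 111 + 59 = 614
Index = 706 / 614 × 100 = 114.9837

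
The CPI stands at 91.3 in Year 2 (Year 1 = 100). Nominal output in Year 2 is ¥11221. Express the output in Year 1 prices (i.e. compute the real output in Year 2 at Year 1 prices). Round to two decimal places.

12290.25

Real = Nominal ÷ (Index/100) = 11221 ÷ (91.3/100)
     = 11221 ÷ 0.913 = 12290.2519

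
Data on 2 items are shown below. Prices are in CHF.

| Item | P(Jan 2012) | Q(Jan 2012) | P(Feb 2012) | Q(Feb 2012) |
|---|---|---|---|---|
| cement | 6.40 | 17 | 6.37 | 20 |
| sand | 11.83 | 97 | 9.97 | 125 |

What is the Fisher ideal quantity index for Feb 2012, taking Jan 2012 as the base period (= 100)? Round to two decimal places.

127.82

Laspeyres component (base-period weights):
ΣP(Jan 2012)Q(Feb 2012) = 6.40×20 + 11.83×125 = 128 + 1478.75 = 1606.75
ΣP(Jan 2012)Q(Jan 2012) = 6.40×17 + 11.83×97 = 108.8 + 1147.51 = 1256.31
L = 1606.75 / 1256.31 × 100 = 127.8944
Paasche component (current-period weights):
ΣP(Feb 2012)Q(Feb 2012) = 6.37×20 + 9.97×125 = 127.4 + 1246.25 = 1373.65
ΣP(Feb 2012)Q(Jan 2012) = 6.37×17 + 9.97×97 = 108.29 + 967.09 = 1075.38
P = 1373.65 / 1075.38 × 100 = 127.7362
Fisher = √(L × P) = √(127.8944 × 127.7362) = 127.8153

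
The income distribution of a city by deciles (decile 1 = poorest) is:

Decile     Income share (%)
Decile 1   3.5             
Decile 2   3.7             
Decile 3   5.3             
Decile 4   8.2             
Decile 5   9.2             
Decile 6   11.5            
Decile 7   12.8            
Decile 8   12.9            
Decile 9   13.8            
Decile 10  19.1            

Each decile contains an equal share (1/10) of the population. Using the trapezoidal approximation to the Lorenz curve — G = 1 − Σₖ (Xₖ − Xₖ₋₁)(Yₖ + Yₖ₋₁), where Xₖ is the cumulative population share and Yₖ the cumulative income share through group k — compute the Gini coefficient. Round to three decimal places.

Cumulative income shares Yₖ: 0.0350, 0.0720, 0.1250, 0.2070, 0.2990, 0.4140, 0.5420, 0.6710, 0.8090, 1.0000
Σ (Xₖ−Xₖ₋₁)(Yₖ+Yₖ₋₁) = (1/10)(0.0350+0.0000) + (1/10)(0.0720+0.0350) + (1/10)(0.1250+0.0720) + (1/10)(0.2070+0.1250) + (1/10)(0.2990+0.2070) + (1/10)(0.4140+0.2990) + (1/10)(0.5420+0.4140) + (1/10)(0.6710+0.5420) + (1/10)(0.8090+0.6710) + (1/10)(1.0000+0.8090)
  = 0.0035 + 0.0107 + 0.0197 + 0.0332 + 0.0506 + 0.0713 + 0.0956 + 0.1213 + 0.1480 + 0.1809 = 0.7348
G = 1 − 0.7348 = 0.2652

0.265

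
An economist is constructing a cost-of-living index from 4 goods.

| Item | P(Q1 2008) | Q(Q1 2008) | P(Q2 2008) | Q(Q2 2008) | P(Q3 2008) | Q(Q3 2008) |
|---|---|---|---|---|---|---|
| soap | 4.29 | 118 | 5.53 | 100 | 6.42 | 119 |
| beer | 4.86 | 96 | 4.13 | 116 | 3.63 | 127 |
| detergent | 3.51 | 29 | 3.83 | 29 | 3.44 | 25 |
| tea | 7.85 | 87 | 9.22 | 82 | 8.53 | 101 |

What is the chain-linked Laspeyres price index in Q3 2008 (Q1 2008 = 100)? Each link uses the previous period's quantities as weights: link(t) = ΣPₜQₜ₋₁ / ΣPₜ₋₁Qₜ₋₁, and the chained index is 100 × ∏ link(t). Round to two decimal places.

Link Q1 2008→Q2 2008:
ΣP(Q2 2008)Q(Q1 2008) = 5.53×118 + 4.13×96 + 3.83×29 + 9.22×87 = 652.54 + 396.48 + 111.07 + 802.14 = 1962.23
ΣP(Q1 2008)Q(Q1 2008) = 4.29×118 + 4.86×96 + 3.51×29 + 7.85×87 = 506.22 + 466.56 + 101.79 + 682.95 = 1757.52
link = 1962.23/1757.52 = 1.116477
Link Q2 2008→Q3 2008:
ΣP(Q3 2008)Q(Q2 2008) = 6.42×100 + 3.63×116 + 3.44×29 + 8.53×82 = 642 + 421.08 + 99.76 + 699.46 = 1862.3
ΣP(Q2 2008)Q(Q2 2008) = 5.53×100 + 4.13×116 + 3.83×29 + 9.22×82 = 553 + 479.08 + 111.07 + 756.04 = 1899.19
link = 1862.3/1899.19 = 0.980576
Chained index = 100 × 1.116477 × 0.980576 = 109.4790

109.48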